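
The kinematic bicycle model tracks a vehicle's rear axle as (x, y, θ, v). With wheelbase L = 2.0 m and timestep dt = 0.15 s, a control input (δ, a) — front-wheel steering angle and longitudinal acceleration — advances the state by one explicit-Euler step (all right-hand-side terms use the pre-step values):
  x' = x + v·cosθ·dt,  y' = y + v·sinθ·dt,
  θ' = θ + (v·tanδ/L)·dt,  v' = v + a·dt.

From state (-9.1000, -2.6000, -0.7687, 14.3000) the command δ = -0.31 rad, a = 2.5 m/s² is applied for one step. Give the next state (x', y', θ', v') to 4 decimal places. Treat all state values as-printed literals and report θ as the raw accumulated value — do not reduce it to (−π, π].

x' = -9.1000 + 14.3000·cos(-0.7687)·0.15 = -7.5581
y' = -2.6000 + 14.3000·sin(-0.7687)·0.15 = -4.0912
θ' = -0.7687 + (14.3000/2.0)·tan(-0.31)·0.15 = -1.1123
v' = 14.3000 + 2.5000·0.15 = 14.6750

(-7.5581, -4.0912, -1.1123, 14.6750)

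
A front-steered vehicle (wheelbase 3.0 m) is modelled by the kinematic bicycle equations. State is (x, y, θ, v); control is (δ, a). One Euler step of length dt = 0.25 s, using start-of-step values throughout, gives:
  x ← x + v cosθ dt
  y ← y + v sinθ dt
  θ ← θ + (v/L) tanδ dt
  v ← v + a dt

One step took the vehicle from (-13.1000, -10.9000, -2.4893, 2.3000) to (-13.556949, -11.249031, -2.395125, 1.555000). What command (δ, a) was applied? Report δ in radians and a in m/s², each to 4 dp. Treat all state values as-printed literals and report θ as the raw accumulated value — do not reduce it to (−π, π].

δ = 0.4567, a = -2.9800

a = (v'−v)/dt = (-0.745000)/0.25 = -2.9800
Δθ = θ'−θ = 0.094175;  (v·dt/L) = 2.3000·0.25/3.0 = 0.191667
tan δ = Δθ·L/(v·dt) = 0.491348  →  δ = 0.4567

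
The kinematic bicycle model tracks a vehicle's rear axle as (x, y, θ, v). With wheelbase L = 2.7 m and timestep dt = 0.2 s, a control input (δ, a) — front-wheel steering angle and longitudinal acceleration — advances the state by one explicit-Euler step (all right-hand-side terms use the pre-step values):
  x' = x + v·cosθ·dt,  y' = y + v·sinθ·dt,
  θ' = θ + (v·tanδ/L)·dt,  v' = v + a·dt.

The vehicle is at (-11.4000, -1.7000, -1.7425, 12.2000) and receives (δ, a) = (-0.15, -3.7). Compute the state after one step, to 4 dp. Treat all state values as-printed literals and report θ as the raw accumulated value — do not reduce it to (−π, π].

x' = -11.4000 + 12.2000·cos(-1.7425)·0.2 = -11.8169
y' = -1.7000 + 12.2000·sin(-1.7425)·0.2 = -4.1041
θ' = -1.7425 + (12.2000/2.7)·tan(-0.15)·0.2 = -1.8791
v' = 12.2000 − 3.7000·0.2 = 11.4600

(-11.8169, -4.1041, -1.8791, 11.4600)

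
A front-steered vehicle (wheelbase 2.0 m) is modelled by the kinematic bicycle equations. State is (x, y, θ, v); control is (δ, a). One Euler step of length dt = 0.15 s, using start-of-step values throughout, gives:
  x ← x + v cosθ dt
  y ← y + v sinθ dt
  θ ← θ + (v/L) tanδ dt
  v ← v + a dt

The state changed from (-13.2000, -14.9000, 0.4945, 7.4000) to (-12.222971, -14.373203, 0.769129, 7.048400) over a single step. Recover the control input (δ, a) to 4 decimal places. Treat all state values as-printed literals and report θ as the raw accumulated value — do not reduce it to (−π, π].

δ = 0.4595, a = -2.3440

a = (v'−v)/dt = (-0.351600)/0.15 = -2.3440
Δθ = θ'−θ = 0.274629;  (v·dt/L) = 7.4000·0.15/2.0 = 0.555000
tan δ = Δθ·L/(v·dt) = 0.494827  →  δ = 0.4595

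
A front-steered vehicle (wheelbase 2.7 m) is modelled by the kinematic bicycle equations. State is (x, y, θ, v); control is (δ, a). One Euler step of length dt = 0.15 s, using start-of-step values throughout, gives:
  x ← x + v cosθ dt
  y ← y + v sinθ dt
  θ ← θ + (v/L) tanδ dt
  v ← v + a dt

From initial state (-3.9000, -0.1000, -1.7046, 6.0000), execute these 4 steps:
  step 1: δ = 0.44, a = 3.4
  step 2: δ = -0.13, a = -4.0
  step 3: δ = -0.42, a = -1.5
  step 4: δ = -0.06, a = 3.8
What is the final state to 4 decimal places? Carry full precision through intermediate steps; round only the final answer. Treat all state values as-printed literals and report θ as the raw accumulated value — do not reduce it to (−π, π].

after step 1 (δ=0.44, a=3.4): (-4.020064, -0.991955, -1.547673, 6.510000)
after step 2 (δ=-0.13, a=-4.0): (-3.997487, -1.968194, -1.594956, 5.910000)
after step 3 (δ=-0.42, a=-1.5): (-4.018902, -2.854436, -1.741581, 5.685000)
after step 4 (δ=-0.06, a=3.8): (-4.163832, -3.694780, -1.760554, 6.255000)

(-4.1638, -3.6948, -1.7606, 6.2550)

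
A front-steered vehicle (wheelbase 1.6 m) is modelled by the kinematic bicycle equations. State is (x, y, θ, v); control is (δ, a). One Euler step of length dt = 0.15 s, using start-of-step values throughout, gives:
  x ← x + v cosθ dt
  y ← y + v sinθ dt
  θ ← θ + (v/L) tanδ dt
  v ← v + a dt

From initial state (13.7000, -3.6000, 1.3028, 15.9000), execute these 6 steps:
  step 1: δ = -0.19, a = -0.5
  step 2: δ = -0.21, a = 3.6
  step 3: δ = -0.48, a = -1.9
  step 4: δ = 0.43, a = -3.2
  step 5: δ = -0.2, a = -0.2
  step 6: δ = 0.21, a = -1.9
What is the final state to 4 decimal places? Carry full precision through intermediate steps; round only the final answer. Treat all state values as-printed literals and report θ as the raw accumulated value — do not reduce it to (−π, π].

(24.0345, 4.0492, 0.6072, 15.2850)

after step 1 (δ=-0.19, a=-0.5): (14.331548, -1.300136, 1.016123, 15.825000)
after step 2 (δ=-0.21, a=3.6): (15.581720, 0.717724, 0.699906, 16.365000)
after step 3 (δ=-0.48, a=-1.9): (17.459364, 2.298941, -0.098824, 16.080000)
after step 4 (δ=0.43, a=-3.2): (19.859595, 2.060964, 0.592547, 15.600000)
after step 5 (δ=-0.2, a=-0.2): (21.800675, 3.367797, 0.296083, 15.570000)
after step 6 (δ=0.21, a=-1.9): (24.034549, 4.049240, 0.607205, 15.285000)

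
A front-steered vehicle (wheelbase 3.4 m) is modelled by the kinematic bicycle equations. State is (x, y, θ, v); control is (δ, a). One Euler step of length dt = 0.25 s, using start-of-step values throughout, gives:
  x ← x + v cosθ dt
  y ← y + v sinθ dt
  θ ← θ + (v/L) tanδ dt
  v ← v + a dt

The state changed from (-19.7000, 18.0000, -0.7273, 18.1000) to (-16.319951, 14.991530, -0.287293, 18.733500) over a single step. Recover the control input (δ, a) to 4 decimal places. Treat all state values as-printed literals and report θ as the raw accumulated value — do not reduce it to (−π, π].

δ = 0.3193, a = 2.5340

a = (v'−v)/dt = (0.633500)/0.25 = 2.5340
Δθ = θ'−θ = 0.440007;  (v·dt/L) = 18.1000·0.25/3.4 = 1.330882
tan δ = Δθ·L/(v·dt) = 0.330613  →  δ = 0.3193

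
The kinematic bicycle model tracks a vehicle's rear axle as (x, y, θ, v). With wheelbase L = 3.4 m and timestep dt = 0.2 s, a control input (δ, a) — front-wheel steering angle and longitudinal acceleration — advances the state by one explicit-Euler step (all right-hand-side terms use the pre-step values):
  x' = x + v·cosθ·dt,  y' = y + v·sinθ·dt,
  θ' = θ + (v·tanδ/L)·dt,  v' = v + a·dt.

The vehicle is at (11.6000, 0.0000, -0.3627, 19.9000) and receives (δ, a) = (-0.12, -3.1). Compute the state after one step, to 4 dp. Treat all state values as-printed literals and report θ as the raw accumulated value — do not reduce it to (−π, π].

(15.3211, -1.4121, -0.5038, 19.2800)

x' = 11.6000 + 19.9000·cos(-0.3627)·0.2 = 15.3211
y' = 0.0000 + 19.9000·sin(-0.3627)·0.2 = -1.4121
θ' = -0.3627 + (19.9000/3.4)·tan(-0.12)·0.2 = -0.5038
v' = 19.9000 − 3.1000·0.2 = 19.2800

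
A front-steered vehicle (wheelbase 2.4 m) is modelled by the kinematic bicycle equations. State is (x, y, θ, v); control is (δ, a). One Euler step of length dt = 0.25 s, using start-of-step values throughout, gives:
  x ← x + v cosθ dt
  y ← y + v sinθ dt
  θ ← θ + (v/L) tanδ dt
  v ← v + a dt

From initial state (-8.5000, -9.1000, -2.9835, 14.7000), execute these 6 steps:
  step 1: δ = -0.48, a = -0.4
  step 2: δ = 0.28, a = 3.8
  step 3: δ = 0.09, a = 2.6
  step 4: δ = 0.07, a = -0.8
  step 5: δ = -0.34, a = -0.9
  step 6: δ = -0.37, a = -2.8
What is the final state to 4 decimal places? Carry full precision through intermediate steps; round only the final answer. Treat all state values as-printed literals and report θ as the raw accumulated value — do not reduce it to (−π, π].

(-30.3123, -4.7652, -4.3058, 15.0750)

after step 1 (δ=-0.48, a=-0.4): (-12.129170, -9.678573, -3.780685, 14.600000)
after step 2 (δ=0.28, a=3.8): (-15.058796, -7.501467, -3.343363, 15.550000)
after step 3 (δ=0.09, a=2.6): (-18.867432, -6.722396, -3.197187, 16.200000)
after step 4 (δ=0.07, a=-0.8): (-22.911175, -6.497355, -3.078869, 16.000000)
after step 5 (δ=-0.34, a=-0.9): (-26.903309, -6.748086, -3.668430, 15.775000)
after step 6 (δ=-0.37, a=-2.8): (-30.312292, -4.765160, -4.305778, 15.075000)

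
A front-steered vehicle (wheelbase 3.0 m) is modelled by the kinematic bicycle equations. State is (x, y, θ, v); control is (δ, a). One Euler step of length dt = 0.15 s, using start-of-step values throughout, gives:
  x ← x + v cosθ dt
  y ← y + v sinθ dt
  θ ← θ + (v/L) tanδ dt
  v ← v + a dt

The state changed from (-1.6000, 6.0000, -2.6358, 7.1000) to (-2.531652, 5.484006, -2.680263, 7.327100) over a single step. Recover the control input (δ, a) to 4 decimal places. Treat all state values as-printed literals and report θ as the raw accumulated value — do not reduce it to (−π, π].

δ = -0.1246, a = 1.5140

a = (v'−v)/dt = (0.227100)/0.15 = 1.5140
Δθ = θ'−θ = -0.044463;  (v·dt/L) = 7.1000·0.15/3.0 = 0.355000
tan δ = Δθ·L/(v·dt) = -0.125248  →  δ = -0.1246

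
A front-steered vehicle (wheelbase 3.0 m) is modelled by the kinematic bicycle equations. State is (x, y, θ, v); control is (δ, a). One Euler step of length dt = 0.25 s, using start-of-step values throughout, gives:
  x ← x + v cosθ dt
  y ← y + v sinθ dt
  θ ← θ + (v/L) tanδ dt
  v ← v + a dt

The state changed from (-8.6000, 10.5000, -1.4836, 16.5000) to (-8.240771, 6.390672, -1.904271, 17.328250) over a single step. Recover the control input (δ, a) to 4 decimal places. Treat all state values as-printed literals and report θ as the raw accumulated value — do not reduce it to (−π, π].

a = (v'−v)/dt = (0.828250)/0.25 = 3.3130
Δθ = θ'−θ = -0.420671;  (v·dt/L) = 16.5000·0.25/3.0 = 1.375000
tan δ = Δθ·L/(v·dt) = -0.305943  →  δ = -0.2969

δ = -0.2969, a = 3.3130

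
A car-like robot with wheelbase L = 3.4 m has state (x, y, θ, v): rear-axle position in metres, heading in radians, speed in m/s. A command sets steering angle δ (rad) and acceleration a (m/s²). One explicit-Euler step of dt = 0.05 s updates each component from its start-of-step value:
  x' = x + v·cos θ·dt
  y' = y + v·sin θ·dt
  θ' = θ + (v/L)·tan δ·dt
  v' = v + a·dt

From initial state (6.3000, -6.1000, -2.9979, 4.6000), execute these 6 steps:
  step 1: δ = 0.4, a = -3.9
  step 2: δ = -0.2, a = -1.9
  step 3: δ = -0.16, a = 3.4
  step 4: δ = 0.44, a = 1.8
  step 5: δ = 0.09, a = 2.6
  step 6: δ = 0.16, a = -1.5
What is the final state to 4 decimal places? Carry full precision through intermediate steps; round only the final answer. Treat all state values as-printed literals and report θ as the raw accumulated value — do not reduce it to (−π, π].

(4.9653, -6.3224, -2.9444, 4.6250)

after step 1 (δ=0.4, a=-3.9): (6.072370, -6.132936, -2.969299, 4.405000)
after step 2 (δ=-0.2, a=-1.9): (5.855381, -6.170696, -2.982431, 4.310000)
after step 3 (δ=-0.16, a=3.4): (5.642605, -6.204851, -2.992659, 4.480000)
after step 4 (δ=0.44, a=1.8): (5.421085, -6.238088, -2.961643, 4.570000)
after step 5 (δ=0.09, a=2.6): (5.196275, -6.278985, -2.955578, 4.700000)
after step 6 (δ=0.16, a=-1.5): (4.965328, -6.322447, -2.944424, 4.625000)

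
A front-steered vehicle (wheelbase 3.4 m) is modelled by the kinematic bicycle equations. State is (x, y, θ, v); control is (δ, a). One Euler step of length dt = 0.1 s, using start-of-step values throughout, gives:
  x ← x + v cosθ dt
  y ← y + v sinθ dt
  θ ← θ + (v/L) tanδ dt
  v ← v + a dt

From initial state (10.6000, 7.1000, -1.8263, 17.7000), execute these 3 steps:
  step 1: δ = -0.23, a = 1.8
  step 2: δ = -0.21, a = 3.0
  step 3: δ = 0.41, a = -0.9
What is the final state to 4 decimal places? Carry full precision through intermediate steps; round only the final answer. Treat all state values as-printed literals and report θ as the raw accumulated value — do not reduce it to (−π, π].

after step 1 (δ=-0.23, a=1.8): (10.152663, 5.387461, -1.948192, 17.880000)
after step 2 (δ=-0.21, a=3.0): (9.493783, 3.725287, -2.060280, 18.180000)
after step 3 (δ=0.41, a=-0.9): (8.639014, 2.120765, -1.827880, 18.090000)

(8.6390, 2.1208, -1.8279, 18.0900)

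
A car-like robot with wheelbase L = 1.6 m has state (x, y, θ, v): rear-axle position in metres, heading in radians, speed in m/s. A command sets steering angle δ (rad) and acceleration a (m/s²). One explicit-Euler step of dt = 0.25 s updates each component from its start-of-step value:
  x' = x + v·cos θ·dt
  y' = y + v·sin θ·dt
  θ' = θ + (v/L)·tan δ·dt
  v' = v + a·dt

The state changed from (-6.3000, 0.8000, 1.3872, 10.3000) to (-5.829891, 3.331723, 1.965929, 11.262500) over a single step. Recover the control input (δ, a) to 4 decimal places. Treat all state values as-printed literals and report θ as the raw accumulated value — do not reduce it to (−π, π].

a = (v'−v)/dt = (0.962500)/0.25 = 3.8500
Δθ = θ'−θ = 0.578729;  (v·dt/L) = 10.3000·0.25/1.6 = 1.609375
tan δ = Δθ·L/(v·dt) = 0.359599  →  δ = 0.3452

δ = 0.3452, a = 3.8500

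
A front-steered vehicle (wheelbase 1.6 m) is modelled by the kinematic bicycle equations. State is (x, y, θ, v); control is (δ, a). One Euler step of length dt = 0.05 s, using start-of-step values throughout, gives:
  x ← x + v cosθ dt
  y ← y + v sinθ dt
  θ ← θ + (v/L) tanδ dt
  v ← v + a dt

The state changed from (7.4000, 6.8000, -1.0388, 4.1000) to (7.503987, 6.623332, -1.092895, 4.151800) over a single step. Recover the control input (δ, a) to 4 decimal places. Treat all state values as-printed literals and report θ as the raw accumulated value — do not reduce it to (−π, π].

a = (v'−v)/dt = (0.051800)/0.05 = 1.0360
Δθ = θ'−θ = -0.054095;  (v·dt/L) = 4.1000·0.05/1.6 = 0.128125
tan δ = Δθ·L/(v·dt) = -0.422205  →  δ = -0.3995

δ = -0.3995, a = 1.0360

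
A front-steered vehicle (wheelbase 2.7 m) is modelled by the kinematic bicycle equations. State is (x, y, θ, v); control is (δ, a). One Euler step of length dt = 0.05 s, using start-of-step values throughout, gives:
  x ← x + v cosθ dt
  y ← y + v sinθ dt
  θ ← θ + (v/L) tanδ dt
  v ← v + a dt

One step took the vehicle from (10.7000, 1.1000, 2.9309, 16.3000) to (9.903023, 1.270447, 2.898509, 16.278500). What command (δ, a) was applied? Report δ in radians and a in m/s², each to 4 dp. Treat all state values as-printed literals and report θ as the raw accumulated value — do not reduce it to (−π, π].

δ = -0.1069, a = -0.4300

a = (v'−v)/dt = (-0.021500)/0.05 = -0.4300
Δθ = θ'−θ = -0.032391;  (v·dt/L) = 16.3000·0.05/2.7 = 0.301852
tan δ = Δθ·L/(v·dt) = -0.107308  →  δ = -0.1069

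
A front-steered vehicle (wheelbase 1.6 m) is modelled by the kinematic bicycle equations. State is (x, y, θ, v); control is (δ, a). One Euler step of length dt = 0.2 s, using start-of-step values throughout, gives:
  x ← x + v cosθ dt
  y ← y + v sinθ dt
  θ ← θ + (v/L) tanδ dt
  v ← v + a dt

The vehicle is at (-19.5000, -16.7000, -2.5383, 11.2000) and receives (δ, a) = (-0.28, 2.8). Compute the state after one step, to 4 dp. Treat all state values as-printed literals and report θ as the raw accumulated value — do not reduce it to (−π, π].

x' = -19.5000 + 11.2000·cos(-2.5383)·0.2 = -21.3446
y' = -16.7000 + 11.2000·sin(-2.5383)·0.2 = -17.9709
θ' = -2.5383 + (11.2000/1.6)·tan(-0.28)·0.2 = -2.9409
v' = 11.2000 + 2.8000·0.2 = 11.7600

(-21.3446, -17.9709, -2.9409, 11.7600)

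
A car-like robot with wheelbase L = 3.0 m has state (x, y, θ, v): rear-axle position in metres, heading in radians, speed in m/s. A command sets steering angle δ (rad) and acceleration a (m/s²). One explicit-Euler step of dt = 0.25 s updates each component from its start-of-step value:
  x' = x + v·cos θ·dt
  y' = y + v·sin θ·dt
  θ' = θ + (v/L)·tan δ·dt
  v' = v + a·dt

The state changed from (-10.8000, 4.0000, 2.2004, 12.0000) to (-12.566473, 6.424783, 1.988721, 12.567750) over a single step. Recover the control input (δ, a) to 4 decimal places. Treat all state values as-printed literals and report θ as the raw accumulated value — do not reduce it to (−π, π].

δ = -0.2086, a = 2.2710

a = (v'−v)/dt = (0.567750)/0.25 = 2.2710
Δθ = θ'−θ = -0.211679;  (v·dt/L) = 12.0000·0.25/3.0 = 1.000000
tan δ = Δθ·L/(v·dt) = -0.211679  →  δ = -0.2086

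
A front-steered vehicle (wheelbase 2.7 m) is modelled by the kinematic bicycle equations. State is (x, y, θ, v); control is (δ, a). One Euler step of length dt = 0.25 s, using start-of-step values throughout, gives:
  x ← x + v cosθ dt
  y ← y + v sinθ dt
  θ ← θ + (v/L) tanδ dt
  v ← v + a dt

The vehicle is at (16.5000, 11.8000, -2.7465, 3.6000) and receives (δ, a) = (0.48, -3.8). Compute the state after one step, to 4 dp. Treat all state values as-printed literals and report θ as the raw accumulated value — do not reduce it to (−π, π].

(15.6693, 11.4536, -2.5730, 2.6500)

x' = 16.5000 + 3.6000·cos(-2.7465)·0.25 = 15.6693
y' = 11.8000 + 3.6000·sin(-2.7465)·0.25 = 11.4536
θ' = -2.7465 + (3.6000/2.7)·tan(0.48)·0.25 = -2.5730
v' = 3.6000 − 3.8000·0.25 = 2.6500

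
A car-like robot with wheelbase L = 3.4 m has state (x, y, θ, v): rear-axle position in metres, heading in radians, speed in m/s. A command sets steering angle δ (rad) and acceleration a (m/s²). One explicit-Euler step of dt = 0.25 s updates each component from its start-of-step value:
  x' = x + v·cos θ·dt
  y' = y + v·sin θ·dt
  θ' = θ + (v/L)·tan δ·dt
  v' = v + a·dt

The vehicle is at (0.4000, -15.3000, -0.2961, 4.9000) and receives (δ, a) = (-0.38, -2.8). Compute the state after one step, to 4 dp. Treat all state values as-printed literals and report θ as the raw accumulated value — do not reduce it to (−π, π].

x' = 0.4000 + 4.9000·cos(-0.2961)·0.25 = 1.5717
y' = -15.3000 + 4.9000·sin(-0.2961)·0.25 = -15.6574
θ' = -0.2961 + (4.9000/3.4)·tan(-0.38)·0.25 = -0.4400
v' = 4.9000 − 2.8000·0.25 = 4.2000

(1.5717, -15.6574, -0.4400, 4.2000)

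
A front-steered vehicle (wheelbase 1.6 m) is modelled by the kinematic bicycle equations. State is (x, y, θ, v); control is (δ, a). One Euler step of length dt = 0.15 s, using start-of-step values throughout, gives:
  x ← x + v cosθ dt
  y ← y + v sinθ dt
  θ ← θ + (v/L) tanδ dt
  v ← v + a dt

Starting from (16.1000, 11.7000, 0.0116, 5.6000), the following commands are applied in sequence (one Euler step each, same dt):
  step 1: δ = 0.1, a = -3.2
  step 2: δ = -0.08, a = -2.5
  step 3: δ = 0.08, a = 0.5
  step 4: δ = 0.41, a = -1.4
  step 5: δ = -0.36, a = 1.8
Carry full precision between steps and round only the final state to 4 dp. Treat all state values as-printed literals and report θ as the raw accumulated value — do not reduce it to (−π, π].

(19.8081, 11.9982, 0.0952, 4.8800)

after step 1 (δ=0.1, a=-3.2): (16.939943, 11.709744, 0.064276, 5.120000)
after step 2 (δ=-0.08, a=-2.5): (17.706358, 11.759074, 0.025794, 4.745000)
after step 3 (δ=0.08, a=0.5): (18.417871, 11.777430, 0.061457, 4.820000)
after step 4 (δ=0.41, a=-1.4): (19.139506, 11.821836, 0.257856, 4.610000)
after step 5 (δ=-0.36, a=1.8): (19.808144, 11.998174, 0.095180, 4.880000)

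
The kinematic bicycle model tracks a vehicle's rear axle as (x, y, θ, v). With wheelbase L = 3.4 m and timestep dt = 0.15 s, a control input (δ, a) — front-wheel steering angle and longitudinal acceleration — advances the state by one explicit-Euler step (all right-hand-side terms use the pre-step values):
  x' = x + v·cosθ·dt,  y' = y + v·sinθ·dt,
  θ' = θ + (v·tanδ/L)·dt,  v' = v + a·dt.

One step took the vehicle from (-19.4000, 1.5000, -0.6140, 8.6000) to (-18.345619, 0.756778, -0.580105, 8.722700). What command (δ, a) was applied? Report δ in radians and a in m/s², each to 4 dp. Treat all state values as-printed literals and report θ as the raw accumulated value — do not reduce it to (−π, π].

a = (v'−v)/dt = (0.122700)/0.15 = 0.8180
Δθ = θ'−θ = 0.033895;  (v·dt/L) = 8.6000·0.15/3.4 = 0.379412
tan δ = Δθ·L/(v·dt) = 0.089336  →  δ = 0.0891

δ = 0.0891, a = 0.8180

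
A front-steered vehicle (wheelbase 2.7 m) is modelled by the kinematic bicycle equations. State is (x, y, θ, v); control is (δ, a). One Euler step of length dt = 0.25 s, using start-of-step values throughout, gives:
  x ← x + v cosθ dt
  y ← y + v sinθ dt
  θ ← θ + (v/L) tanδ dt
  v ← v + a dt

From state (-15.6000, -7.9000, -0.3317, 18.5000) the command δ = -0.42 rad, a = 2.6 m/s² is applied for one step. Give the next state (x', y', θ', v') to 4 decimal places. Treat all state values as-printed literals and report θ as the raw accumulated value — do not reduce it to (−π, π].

x' = -15.6000 + 18.5000·cos(-0.3317)·0.25 = -11.2271
y' = -7.9000 + 18.5000·sin(-0.3317)·0.25 = -9.4061
θ' = -0.3317 + (18.5000/2.7)·tan(-0.42)·0.25 = -1.0967
v' = 18.5000 + 2.6000·0.25 = 19.1500

(-11.2271, -9.4061, -1.0967, 19.1500)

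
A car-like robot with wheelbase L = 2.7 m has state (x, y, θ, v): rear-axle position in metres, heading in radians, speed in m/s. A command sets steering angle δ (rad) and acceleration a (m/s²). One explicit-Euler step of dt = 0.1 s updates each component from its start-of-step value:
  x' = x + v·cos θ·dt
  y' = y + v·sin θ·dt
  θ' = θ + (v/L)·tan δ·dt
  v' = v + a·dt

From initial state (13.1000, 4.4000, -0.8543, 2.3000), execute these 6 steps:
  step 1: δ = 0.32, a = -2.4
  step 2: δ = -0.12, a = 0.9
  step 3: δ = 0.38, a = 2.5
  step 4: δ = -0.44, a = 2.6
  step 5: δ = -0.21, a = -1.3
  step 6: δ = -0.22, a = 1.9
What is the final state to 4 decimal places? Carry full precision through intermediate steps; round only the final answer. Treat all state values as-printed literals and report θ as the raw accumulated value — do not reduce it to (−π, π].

after step 1 (δ=0.32, a=-2.4): (13.251052, 4.226554, -0.826071, 2.060000)
after step 2 (δ=-0.12, a=0.9): (13.390672, 4.075088, -0.835270, 2.150000)
after step 3 (δ=0.38, a=2.5): (13.534932, 3.915670, -0.803465, 2.400000)
after step 4 (δ=-0.44, a=2.6): (13.701545, 3.742926, -0.845312, 2.660000)
after step 5 (δ=-0.21, a=-1.3): (13.878035, 3.543911, -0.866311, 2.530000)
after step 6 (δ=-0.22, a=1.9): (14.041888, 3.351139, -0.887265, 2.720000)

(14.0419, 3.3511, -0.8873, 2.7200)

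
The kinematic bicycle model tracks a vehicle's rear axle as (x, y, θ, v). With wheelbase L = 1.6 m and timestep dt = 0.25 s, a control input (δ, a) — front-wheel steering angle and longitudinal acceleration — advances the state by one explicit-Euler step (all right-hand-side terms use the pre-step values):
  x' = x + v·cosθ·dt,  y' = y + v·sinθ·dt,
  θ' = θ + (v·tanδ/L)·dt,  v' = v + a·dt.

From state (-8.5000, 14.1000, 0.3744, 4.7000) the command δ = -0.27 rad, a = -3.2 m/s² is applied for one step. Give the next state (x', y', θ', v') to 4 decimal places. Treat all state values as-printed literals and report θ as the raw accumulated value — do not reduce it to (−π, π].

x' = -8.5000 + 4.7000·cos(0.3744)·0.25 = -7.4064
y' = 14.1000 + 4.7000·sin(0.3744)·0.25 = 14.5297
θ' = 0.3744 + (4.7000/1.6)·tan(-0.27)·0.25 = 0.1712
v' = 4.7000 − 3.2000·0.25 = 3.9000

(-7.4064, 14.5297, 0.1712, 3.9000)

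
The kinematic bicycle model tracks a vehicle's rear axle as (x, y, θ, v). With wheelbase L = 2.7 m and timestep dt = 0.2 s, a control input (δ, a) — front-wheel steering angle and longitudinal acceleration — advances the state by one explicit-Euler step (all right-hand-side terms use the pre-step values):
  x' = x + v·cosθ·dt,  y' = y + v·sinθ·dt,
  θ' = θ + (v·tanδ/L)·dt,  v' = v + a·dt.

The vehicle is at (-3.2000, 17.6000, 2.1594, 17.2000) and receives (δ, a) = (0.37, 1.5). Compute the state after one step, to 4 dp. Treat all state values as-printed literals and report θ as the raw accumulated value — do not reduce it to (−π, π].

x' = -3.2000 + 17.2000·cos(2.1594)·0.2 = -5.1099
y' = 17.6000 + 17.2000·sin(2.1594)·0.2 = 20.4611
θ' = 2.1594 + (17.2000/2.7)·tan(0.37)·0.2 = 2.6536
v' = 17.2000 + 1.5000·0.2 = 17.5000

(-5.1099, 20.4611, 2.6536, 17.5000)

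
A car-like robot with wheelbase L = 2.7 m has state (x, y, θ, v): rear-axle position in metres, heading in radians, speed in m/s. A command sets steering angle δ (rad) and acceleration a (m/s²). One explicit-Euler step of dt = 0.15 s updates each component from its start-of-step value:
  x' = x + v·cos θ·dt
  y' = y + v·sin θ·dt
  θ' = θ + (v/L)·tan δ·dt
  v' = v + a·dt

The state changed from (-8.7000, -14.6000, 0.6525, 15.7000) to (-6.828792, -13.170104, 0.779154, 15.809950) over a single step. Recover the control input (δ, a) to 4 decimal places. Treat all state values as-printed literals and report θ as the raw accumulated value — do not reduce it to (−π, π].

a = (v'−v)/dt = (0.109950)/0.15 = 0.7330
Δθ = θ'−θ = 0.126654;  (v·dt/L) = 15.7000·0.15/2.7 = 0.872222
tan δ = Δθ·L/(v·dt) = 0.145208  →  δ = 0.1442

δ = 0.1442, a = 0.7330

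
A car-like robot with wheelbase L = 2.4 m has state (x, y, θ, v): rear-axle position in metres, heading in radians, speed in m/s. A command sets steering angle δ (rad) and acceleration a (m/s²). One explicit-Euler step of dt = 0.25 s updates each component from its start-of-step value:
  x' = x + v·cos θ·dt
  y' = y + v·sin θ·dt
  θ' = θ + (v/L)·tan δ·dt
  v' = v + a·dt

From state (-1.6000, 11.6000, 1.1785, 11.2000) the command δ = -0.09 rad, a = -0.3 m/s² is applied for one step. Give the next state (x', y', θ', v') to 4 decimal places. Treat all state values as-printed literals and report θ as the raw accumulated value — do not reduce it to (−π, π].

x' = -1.6000 + 11.2000·cos(1.1785)·0.25 = -0.5295
y' = 11.6000 + 11.2000·sin(1.1785)·0.25 = 14.1873
θ' = 1.1785 + (11.2000/2.4)·tan(-0.09)·0.25 = 1.0732
v' = 11.2000 − 0.3000·0.25 = 11.1250

(-0.5295, 14.1873, 1.0732, 11.1250)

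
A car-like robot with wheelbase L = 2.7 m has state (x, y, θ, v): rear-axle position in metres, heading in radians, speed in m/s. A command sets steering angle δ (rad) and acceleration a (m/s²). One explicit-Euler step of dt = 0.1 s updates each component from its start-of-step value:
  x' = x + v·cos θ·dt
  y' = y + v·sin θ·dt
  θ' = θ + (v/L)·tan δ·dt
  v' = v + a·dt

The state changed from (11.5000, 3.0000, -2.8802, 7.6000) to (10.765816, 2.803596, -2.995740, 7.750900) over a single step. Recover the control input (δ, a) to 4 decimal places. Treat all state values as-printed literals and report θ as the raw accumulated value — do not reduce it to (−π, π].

a = (v'−v)/dt = (0.150900)/0.1 = 1.5090
Δθ = θ'−θ = -0.115540;  (v·dt/L) = 7.6000·0.1/2.7 = 0.281481
tan δ = Δθ·L/(v·dt) = -0.410471  →  δ = -0.3895

δ = -0.3895, a = 1.5090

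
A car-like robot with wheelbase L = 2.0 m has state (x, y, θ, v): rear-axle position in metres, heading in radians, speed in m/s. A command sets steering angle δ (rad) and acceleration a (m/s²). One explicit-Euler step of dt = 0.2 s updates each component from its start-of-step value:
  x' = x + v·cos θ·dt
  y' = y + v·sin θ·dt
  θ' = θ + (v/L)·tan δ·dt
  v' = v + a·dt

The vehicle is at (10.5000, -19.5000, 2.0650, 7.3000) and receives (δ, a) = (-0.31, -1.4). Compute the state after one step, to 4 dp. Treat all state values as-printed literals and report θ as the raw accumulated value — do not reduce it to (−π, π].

(9.8075, -18.2147, 1.8312, 7.0200)

x' = 10.5000 + 7.3000·cos(2.0650)·0.2 = 9.8075
y' = -19.5000 + 7.3000·sin(2.0650)·0.2 = -18.2147
θ' = 2.0650 + (7.3000/2.0)·tan(-0.31)·0.2 = 1.8312
v' = 7.3000 − 1.4000·0.2 = 7.0200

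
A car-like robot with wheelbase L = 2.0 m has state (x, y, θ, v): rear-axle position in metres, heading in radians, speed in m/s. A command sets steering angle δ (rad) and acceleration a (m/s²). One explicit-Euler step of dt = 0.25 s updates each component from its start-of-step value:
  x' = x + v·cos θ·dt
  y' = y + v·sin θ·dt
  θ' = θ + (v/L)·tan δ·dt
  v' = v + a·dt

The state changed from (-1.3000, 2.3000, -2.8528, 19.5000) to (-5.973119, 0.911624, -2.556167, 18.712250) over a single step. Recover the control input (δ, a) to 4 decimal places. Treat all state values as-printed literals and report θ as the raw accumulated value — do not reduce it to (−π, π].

δ = 0.1211, a = -3.1510

a = (v'−v)/dt = (-0.787750)/0.25 = -3.1510
Δθ = θ'−θ = 0.296633;  (v·dt/L) = 19.5000·0.25/2.0 = 2.437500
tan δ = Δθ·L/(v·dt) = 0.121696  →  δ = 0.1211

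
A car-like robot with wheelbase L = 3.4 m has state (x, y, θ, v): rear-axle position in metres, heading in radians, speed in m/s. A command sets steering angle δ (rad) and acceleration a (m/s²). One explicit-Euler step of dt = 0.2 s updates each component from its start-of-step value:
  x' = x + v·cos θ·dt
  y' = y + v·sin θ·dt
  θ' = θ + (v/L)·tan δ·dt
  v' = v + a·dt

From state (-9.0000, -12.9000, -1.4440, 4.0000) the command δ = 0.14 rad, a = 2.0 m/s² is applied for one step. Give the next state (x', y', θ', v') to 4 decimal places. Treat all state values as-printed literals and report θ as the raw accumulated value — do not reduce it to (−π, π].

(-8.8988, -13.6936, -1.4108, 4.4000)

x' = -9.0000 + 4.0000·cos(-1.4440)·0.2 = -8.8988
y' = -12.9000 + 4.0000·sin(-1.4440)·0.2 = -13.6936
θ' = -1.4440 + (4.0000/3.4)·tan(0.14)·0.2 = -1.4108
v' = 4.0000 + 2.0000·0.2 = 4.4000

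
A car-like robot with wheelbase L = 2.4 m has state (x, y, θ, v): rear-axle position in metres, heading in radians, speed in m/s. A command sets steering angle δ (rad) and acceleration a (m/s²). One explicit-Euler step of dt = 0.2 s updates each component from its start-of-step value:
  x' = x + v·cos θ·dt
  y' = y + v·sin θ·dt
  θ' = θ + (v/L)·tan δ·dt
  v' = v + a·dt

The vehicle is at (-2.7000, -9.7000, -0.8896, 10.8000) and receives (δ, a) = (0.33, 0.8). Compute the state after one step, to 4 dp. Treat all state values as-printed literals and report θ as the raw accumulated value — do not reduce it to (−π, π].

(-1.3398, -11.3779, -0.5813, 10.9600)

x' = -2.7000 + 10.8000·cos(-0.8896)·0.2 = -1.3398
y' = -9.7000 + 10.8000·sin(-0.8896)·0.2 = -11.3779
θ' = -0.8896 + (10.8000/2.4)·tan(0.33)·0.2 = -0.5813
v' = 10.8000 + 0.8000·0.2 = 10.9600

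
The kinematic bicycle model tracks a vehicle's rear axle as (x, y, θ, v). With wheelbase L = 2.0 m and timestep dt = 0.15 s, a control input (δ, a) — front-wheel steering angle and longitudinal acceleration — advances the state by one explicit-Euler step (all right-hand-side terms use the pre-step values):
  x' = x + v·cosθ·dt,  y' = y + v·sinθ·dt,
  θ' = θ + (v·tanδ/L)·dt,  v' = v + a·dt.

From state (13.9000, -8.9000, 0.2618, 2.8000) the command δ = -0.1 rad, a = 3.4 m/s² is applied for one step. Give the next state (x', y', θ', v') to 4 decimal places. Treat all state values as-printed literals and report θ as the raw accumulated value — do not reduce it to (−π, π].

(14.3057, -8.7913, 0.2407, 3.3100)

x' = 13.9000 + 2.8000·cos(0.2618)·0.15 = 14.3057
y' = -8.9000 + 2.8000·sin(0.2618)·0.15 = -8.7913
θ' = 0.2618 + (2.8000/2.0)·tan(-0.1)·0.15 = 0.2407
v' = 2.8000 + 3.4000·0.15 = 3.3100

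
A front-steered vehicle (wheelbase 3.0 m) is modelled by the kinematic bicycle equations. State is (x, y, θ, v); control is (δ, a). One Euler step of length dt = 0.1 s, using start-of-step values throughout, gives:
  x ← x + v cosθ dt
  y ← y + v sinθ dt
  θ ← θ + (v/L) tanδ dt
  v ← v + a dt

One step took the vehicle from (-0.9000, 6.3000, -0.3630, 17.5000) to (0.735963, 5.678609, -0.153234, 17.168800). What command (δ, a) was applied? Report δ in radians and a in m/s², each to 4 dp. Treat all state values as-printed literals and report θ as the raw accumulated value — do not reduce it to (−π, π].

δ = 0.3452, a = -3.3120

a = (v'−v)/dt = (-0.331200)/0.1 = -3.3120
Δθ = θ'−θ = 0.209766;  (v·dt/L) = 17.5000·0.1/3.0 = 0.583333
tan δ = Δθ·L/(v·dt) = 0.359599  →  δ = 0.3452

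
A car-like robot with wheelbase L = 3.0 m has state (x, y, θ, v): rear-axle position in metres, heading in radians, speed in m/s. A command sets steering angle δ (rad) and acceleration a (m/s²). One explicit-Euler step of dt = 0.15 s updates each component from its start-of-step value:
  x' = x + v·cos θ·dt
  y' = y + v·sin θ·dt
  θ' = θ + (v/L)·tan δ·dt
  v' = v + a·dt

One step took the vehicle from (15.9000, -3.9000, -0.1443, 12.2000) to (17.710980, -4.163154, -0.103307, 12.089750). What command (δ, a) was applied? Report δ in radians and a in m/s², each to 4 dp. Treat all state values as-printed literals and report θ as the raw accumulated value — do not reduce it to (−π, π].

δ = 0.0671, a = -0.7350

a = (v'−v)/dt = (-0.110250)/0.15 = -0.7350
Δθ = θ'−θ = 0.040993;  (v·dt/L) = 12.2000·0.15/3.0 = 0.610000
tan δ = Δθ·L/(v·dt) = 0.067202  →  δ = 0.0671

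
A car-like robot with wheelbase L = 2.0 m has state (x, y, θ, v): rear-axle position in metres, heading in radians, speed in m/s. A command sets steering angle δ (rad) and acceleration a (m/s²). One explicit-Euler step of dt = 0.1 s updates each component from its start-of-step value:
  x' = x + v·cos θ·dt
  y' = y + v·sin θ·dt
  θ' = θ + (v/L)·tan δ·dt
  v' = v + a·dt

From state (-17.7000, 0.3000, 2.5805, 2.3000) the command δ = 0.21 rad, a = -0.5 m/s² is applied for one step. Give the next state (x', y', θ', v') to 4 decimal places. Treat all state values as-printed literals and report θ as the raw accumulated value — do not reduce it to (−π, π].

x' = -17.7000 + 2.3000·cos(2.5805)·0.1 = -17.8947
y' = 0.3000 + 2.3000·sin(2.5805)·0.1 = 0.4224
θ' = 2.5805 + (2.3000/2.0)·tan(0.21)·0.1 = 2.6050
v' = 2.3000 − 0.5000·0.1 = 2.2500

(-17.8947, 0.4224, 2.6050, 2.2500)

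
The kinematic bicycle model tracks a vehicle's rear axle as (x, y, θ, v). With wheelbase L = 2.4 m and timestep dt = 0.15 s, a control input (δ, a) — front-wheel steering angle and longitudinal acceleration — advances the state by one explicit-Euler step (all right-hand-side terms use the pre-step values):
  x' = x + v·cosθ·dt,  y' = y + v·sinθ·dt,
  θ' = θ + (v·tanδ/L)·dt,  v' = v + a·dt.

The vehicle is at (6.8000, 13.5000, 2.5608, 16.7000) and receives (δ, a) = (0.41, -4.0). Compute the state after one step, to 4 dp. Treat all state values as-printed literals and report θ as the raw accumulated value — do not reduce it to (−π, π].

x' = 6.8000 + 16.7000·cos(2.5608)·0.15 = 4.7057
y' = 13.5000 + 16.7000·sin(2.5608)·0.15 = 14.8745
θ' = 2.5608 + (16.7000/2.4)·tan(0.41)·0.15 = 3.0144
v' = 16.7000 − 4.0000·0.15 = 16.1000

(4.7057, 14.8745, 3.0144, 16.1000)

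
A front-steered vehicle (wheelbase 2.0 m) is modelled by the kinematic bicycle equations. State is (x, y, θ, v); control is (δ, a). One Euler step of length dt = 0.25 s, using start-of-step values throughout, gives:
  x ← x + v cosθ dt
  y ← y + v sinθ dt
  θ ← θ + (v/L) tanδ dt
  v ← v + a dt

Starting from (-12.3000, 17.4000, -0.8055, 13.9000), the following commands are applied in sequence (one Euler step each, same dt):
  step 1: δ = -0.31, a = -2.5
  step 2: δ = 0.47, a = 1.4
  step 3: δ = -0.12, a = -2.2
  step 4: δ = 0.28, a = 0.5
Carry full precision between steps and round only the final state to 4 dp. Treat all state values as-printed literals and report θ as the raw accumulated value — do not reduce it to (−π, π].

(-3.7999, 7.7907, -0.2546, 13.2000)

after step 1 (δ=-0.31, a=-2.5): (-9.892691, 14.893910, -1.362069, 13.275000)
after step 2 (δ=0.47, a=1.4): (-9.204996, 11.647192, -0.519163, 13.625000)
after step 3 (δ=-0.12, a=-2.2): (-6.247572, 9.957168, -0.724525, 13.075000)
after step 4 (δ=0.28, a=0.5): (-3.799885, 7.790707, -0.254553, 13.200000)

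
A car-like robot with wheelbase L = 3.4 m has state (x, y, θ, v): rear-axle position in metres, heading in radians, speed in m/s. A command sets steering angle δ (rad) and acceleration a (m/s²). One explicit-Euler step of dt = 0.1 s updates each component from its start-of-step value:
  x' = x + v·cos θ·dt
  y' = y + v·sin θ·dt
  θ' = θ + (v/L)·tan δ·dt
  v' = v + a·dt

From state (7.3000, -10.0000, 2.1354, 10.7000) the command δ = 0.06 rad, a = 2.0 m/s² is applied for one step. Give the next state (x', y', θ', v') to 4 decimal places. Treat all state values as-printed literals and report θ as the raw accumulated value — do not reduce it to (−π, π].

(6.7275, -9.0961, 2.1543, 10.9000)

x' = 7.3000 + 10.7000·cos(2.1354)·0.1 = 6.7275
y' = -10.0000 + 10.7000·sin(2.1354)·0.1 = -9.0961
θ' = 2.1354 + (10.7000/3.4)·tan(0.06)·0.1 = 2.1543
v' = 10.7000 + 2.0000·0.1 = 10.9000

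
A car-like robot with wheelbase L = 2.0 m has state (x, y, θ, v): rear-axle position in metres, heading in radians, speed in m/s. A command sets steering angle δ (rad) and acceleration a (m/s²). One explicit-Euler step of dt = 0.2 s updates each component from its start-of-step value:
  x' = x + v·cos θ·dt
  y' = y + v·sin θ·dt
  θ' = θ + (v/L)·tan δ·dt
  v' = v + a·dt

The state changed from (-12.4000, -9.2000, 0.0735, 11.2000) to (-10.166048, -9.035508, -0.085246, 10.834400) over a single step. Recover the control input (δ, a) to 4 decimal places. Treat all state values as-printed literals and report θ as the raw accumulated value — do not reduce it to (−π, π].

a = (v'−v)/dt = (-0.365600)/0.2 = -1.8280
Δθ = θ'−θ = -0.158746;  (v·dt/L) = 11.2000·0.2/2.0 = 1.120000
tan δ = Δθ·L/(v·dt) = -0.141738  →  δ = -0.1408

δ = -0.1408, a = -1.8280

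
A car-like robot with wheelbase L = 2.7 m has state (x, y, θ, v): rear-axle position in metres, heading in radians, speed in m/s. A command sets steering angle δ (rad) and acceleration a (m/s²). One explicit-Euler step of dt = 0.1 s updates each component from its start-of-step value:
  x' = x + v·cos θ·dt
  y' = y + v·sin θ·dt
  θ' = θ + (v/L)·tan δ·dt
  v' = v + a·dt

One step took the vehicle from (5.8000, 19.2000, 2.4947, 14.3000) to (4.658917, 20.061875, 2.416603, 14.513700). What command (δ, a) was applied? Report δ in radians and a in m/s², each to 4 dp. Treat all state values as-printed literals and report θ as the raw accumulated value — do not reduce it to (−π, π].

a = (v'−v)/dt = (0.213700)/0.1 = 2.1370
Δθ = θ'−θ = -0.078097;  (v·dt/L) = 14.3000·0.1/2.7 = 0.529630
tan δ = Δθ·L/(v·dt) = -0.147456  →  δ = -0.1464

δ = -0.1464, a = 2.1370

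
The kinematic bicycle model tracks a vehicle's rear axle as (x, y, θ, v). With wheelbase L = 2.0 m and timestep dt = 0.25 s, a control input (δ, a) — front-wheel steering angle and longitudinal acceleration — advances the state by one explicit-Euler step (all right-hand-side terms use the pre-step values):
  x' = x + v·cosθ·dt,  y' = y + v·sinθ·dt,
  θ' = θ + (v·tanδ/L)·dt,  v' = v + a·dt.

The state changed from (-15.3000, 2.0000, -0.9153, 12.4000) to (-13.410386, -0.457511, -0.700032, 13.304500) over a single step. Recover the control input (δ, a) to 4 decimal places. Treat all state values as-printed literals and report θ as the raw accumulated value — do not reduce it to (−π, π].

a = (v'−v)/dt = (0.904500)/0.25 = 3.6180
Δθ = θ'−θ = 0.215268;  (v·dt/L) = 12.4000·0.25/2.0 = 1.550000
tan δ = Δθ·L/(v·dt) = 0.138883  →  δ = 0.1380

δ = 0.1380, a = 3.6180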